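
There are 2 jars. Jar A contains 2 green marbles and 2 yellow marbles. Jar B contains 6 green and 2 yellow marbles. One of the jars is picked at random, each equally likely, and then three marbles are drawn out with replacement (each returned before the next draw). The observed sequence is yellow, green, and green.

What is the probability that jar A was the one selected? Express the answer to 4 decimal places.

0.4706

Compute the likelihood of the observed sequence for each case: P(data | jar A) = (2/4)(2/4)(2/4) = 1/8; P(data | jar B) = (2/8)(6/8)(6/8) = 9/64.
Multiplying each by its prior: 1/2 · 1/8 = 1/16, 1/2 · 9/64 = 9/128; summing to 17/128.
By Bayes' rule, P(jar A | data) = (1/16) / (17/128) = 8/17.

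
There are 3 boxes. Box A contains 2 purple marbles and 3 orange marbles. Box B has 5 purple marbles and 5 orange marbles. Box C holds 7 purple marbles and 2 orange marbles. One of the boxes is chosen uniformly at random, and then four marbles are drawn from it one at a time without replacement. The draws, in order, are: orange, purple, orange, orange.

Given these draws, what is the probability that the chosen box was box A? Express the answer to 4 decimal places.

The likelihood of the observed sequence under each hypothesis: P(data | box A) = (3/5)(2/4)(2/3)(1/2) = 0.1; P(data | box B) = (5/10)(5/9)(4/8)(3/7) = 0.059524; P(data | box C) = (2/9)(7/8)(1/7)(0/6) = 0.
The prior-weighted likelihoods are 1/3 · 0.1 = 0.033333, 1/3 · 0.059524 = 0.019841, 1/3 · 0 = 0; summing to 0.053175.
Hence P(box A | data) = (0.033333) / (0.053175) = 0.62687.

0.6269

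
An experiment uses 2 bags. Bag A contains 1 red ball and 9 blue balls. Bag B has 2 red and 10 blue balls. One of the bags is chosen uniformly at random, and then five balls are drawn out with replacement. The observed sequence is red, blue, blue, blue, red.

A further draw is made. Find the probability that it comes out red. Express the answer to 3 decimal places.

0.146

Compute the likelihood of the observed sequence for each case: P(data | bag A) = (1/10)(9/10)(9/10)(9/10)(1/10) = 0.00729; P(data | bag B) = (2/12)(10/12)(10/12)(10/12)(2/12) = 0.016075.
The prior-weighted likelihoods are 1/2 · 0.00729 = 0.003645, 1/2 · 0.016075 = 0.0080376; with total 0.011683.
Normalising, the posterior is P(bag A | data) = 0.312, P(bag B | data) = 0.688.
The predictive probability is P(red next | data) = (1/10)(0.312) + (1/6)(0.688) = 0.14587.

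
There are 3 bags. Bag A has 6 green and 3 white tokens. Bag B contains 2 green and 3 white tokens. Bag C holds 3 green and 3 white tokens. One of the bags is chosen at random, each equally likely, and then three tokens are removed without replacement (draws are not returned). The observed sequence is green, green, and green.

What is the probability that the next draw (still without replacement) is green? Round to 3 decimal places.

0.413

Compute the likelihood of the observed sequence for each case: P(data | bag A) = (6/9)(5/8)(4/7) = 0.2381; P(data | bag B) = (2/5)(1/4)(0/3) = 0; P(data | bag C) = (3/6)(2/5)(1/4) = 0.05.
The prior-weighted likelihoods are 1/3 · 0.2381 = 0.079365, 1/3 · 0 = 0, 1/3 · 0.05 = 0.016667; summing to 0.096032.
Normalising, the posterior is P(bag A | data) = 0.82645, P(bag B | data) = 0, P(bag C | data) = 0.17355.
So P(green next | data) = Σ P(green next | H) P(H | data) = (1/2)(0.82645) + (0)(0.17355) = 0.41322.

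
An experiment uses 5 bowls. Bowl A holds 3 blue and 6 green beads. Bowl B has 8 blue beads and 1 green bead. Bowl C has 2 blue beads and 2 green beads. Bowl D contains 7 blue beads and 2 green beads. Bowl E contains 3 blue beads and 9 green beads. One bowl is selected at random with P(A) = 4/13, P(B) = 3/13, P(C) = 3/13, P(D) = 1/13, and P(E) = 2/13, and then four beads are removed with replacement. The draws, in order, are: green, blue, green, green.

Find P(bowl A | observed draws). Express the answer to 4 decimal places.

The likelihood of the observed sequence under each hypothesis: P(data | bowl A) = (6/9)(3/9)(6/9)(6/9) = 0.098765; P(data | bowl B) = (1/9)(8/9)(1/9)(1/9) = 0.0012193; P(data | bowl C) = (2/4)(2/4)(2/4)(2/4) = 0.0625; P(data | bowl D) = (2/9)(7/9)(2/9)(2/9) = 0.0085353; P(data | bowl E) = (9/12)(3/12)(9/12)(9/12) = 0.10547.
The prior-weighted likelihoods are 4/13 · 0.098765 = 0.030389, 3/13 · 0.0012193 = 0.00028138, 3/13 · 0.0625 = 0.014423, 1/13 · 0.0085353 = 0.00065656, 2/13 · 0.10547 = 0.016226; summing to 0.061976.
So P(bowl A | data) = (0.030389) / (0.061976) = 0.49034.

0.4903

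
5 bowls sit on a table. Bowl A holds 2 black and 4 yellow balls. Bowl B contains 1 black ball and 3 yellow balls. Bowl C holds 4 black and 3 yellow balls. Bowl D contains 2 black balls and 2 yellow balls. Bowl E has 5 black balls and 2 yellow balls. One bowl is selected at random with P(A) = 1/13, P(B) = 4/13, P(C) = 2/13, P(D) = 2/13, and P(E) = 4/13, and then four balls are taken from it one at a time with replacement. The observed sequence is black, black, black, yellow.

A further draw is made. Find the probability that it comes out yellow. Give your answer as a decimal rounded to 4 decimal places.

0.3902

For each hypothesis, P(data | H) works out to: P(data | bowl A) = (2/6)(2/6)(2/6)(4/6) = 0.024691; P(data | bowl B) = (1/4)(1/4)(1/4)(3/4) = 0.011719; P(data | bowl C) = (4/7)(4/7)(4/7)(3/7) = 0.079967; P(data | bowl D) = (2/4)(2/4)(2/4)(2/4) = 0.0625; P(data | bowl E) = (5/7)(5/7)(5/7)(2/7) = 0.10412.
The prior-weighted likelihoods are 1/13 · 0.024691 = 0.0018993, 4/13 · 0.011719 = 0.0036058, 2/13 · 0.079967 = 0.012303, 2/13 · 0.0625 = 0.0096154, 4/13 · 0.10412 = 0.032038; with total 0.059461.
Normalising, the posterior is P(bowl A | data) = 0.031943, P(bowl B | data) = 0.060641, P(bowl C | data) = 0.2069, P(bowl D | data) = 0.16171, P(bowl E | data) = 0.53881.
The predictive probability is P(yellow next | data) = (2/3)(0.031943) + (3/4)(0.060641) + (3/7)(0.2069) + (1/2)(0.16171) + (2/7)(0.53881) = 0.39025.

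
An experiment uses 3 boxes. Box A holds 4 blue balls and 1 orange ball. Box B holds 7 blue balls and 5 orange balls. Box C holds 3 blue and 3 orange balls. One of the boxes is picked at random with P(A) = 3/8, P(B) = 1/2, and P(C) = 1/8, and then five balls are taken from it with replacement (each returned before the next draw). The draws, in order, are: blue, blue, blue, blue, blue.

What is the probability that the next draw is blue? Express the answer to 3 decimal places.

0.747

The likelihood of the observed sequence under each hypothesis: P(data | box A) = (4/5)(4/5)(4/5)(4/5)(4/5) = 0.32768; P(data | box B) = (7/12)(7/12)(7/12)(7/12)(7/12) = 0.067544; P(data | box C) = (3/6)(3/6)(3/6)(3/6)(3/6) = 0.03125.
The prior-weighted likelihoods are 3/8 · 0.32768 = 0.12288, 1/2 · 0.067544 = 0.033772, 1/8 · 0.03125 = 0.0039062; summing to 0.16056.
Normalising, the posterior is P(box A | data) = 0.76533, P(box B | data) = 0.21034, P(box C | data) = 0.024329.
Averaging over the posterior, P(blue next | data) = (4/5)(0.76533) + (7/12)(0.21034) + (1/2)(0.024329) = 0.74713.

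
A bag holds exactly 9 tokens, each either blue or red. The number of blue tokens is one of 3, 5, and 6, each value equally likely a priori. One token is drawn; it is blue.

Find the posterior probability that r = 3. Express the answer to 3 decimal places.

The likelihood of this draw under each hypothesis: P(data | r = 3) = (3/9) = 1/3; P(data | r = 5) = (5/9) = 5/9; P(data | r = 6) = (6/9) = 2/3.
Weighting by the prior gives 1/3 · 1/3 = 1/9, 1/3 · 5/9 = 5/27, 1/3 · 2/3 = 2/9; these sum to 14/27.
Hence P(r = 3 | data) = (1/9) / (14/27) = 3/14.

0.214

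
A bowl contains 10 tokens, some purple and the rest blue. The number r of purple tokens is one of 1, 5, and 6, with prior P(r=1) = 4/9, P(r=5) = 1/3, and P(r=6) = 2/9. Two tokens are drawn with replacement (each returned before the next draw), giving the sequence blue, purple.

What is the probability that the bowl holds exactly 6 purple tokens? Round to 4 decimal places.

0.3019

For each hypothesis, P(data | H) works out to: P(data | r = 1) = (9/10)(1/10) = 9/100; P(data | r = 5) = (5/10)(5/10) = 1/4; P(data | r = 6) = (4/10)(6/10) = 6/25.
The prior-weighted likelihoods are 4/9 · 9/100 = 1/25, 1/3 · 1/4 = 1/12, 2/9 · 6/25 = 4/75; summing to 53/300.
So P(r = 6 | data) = (4/75) / (53/300) = 16/53.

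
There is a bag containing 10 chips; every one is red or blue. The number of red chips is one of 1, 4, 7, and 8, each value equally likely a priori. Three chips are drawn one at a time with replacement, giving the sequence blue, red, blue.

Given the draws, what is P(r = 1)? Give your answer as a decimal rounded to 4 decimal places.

0.2531

Under each hypothesis, the probability of the observed sequence is: P(data | r = 1) = (9/10)(1/10)(9/10) = 0.081; P(data | r = 4) = (6/10)(4/10)(6/10) = 0.144; P(data | r = 7) = (3/10)(7/10)(3/10) = 0.063; P(data | r = 8) = (2/10)(8/10)(2/10) = 0.032.
The prior-weighted likelihoods are 1/4 · 0.081 = 0.02025, 1/4 · 0.144 = 0.036, 1/4 · 0.063 = 0.01575, 1/4 · 0.032 = 0.008; these sum to 0.08.
Therefore the posterior P(r = 1 | data) = (0.02025) / (0.08) = 0.25312.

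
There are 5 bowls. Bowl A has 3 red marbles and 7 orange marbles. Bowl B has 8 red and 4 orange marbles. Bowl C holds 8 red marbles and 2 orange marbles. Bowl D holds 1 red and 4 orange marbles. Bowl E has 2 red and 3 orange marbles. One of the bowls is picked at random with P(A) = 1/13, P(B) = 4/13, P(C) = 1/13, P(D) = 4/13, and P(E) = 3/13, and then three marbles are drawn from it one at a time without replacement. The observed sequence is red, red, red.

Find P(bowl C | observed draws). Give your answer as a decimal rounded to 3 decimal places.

0.313

For each hypothesis, P(data | H) works out to: P(data | bowl A) = (3/10)(2/9)(1/8) = 0.0083333; P(data | bowl B) = (8/12)(7/11)(6/10) = 0.25455; P(data | bowl C) = (8/10)(7/9)(6/8) = 0.46667; P(data | bowl D) = (1/5)(0/4) = 0; P(data | bowl E) = (2/5)(1/4)(0/3) = 0.
The prior-weighted likelihoods are 1/13 · 0.0083333 = 0.00064103, 4/13 · 0.25455 = 0.078322, 1/13 · 0.46667 = 0.035897, 4/13 · 0 = 0, 3/13 · 0 = 0; with total 0.11486.
So P(bowl C | data) = (0.035897) / (0.11486) = 0.31253.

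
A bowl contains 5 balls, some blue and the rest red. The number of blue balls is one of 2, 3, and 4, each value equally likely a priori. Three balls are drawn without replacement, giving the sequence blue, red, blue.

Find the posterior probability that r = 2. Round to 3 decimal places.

For each hypothesis, P(data | H) works out to: P(data | r = 2) = (2/5)(3/4)(1/3) = 1/10; P(data | r = 3) = (3/5)(2/4)(2/3) = 1/5; P(data | r = 4) = (4/5)(1/4)(3/3) = 1/5.
The prior-weighted likelihoods are 1/3 · 1/10 = 1/30, 1/3 · 1/5 = 1/15, 1/3 · 1/5 = 1/15; summing to 1/6.
So P(r = 2 | data) = (1/30) / (1/6) = 1/5.

0.200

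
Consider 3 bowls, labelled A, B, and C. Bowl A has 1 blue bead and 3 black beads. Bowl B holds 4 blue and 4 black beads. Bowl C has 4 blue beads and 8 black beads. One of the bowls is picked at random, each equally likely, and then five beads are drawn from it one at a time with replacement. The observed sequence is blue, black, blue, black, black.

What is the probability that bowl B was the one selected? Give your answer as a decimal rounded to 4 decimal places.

0.3452

Compute the likelihood of the observed sequence for each case: P(data | bowl A) = (1/4)(3/4)(1/4)(3/4)(3/4) = 0.026367; P(data | bowl B) = (4/8)(4/8)(4/8)(4/8)(4/8) = 0.03125; P(data | bowl C) = (4/12)(8/12)(4/12)(8/12)(8/12) = 0.032922.
Weighting by the prior gives 1/3 · 0.026367 = 0.0087891, 1/3 · 0.03125 = 0.010417, 1/3 · 0.032922 = 0.010974; with total 0.03018.
Hence P(bowl B | data) = (0.010417) / (0.03018) = 0.34516.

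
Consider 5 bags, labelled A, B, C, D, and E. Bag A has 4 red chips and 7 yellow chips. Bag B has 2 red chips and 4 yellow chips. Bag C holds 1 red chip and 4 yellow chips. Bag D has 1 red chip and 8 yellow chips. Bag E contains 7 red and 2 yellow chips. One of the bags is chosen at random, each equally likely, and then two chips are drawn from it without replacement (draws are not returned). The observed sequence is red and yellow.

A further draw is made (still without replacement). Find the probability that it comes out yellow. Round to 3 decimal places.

0.690

Compute the likelihood of the observed sequence for each case: P(data | bag A) = (4/11)(7/10) = 0.25455; P(data | bag B) = (2/6)(4/5) = 0.26667; P(data | bag C) = (1/5)(4/4) = 0.2; P(data | bag D) = (1/9)(8/8) = 0.11111; P(data | bag E) = (7/9)(2/8) = 0.19444.
The prior-weighted likelihoods are 1/5 · 0.25455 = 0.050909, 1/5 · 0.26667 = 0.053333, 1/5 · 0.2 = 0.04, 1/5 · 0.11111 = 0.022222, 1/5 · 0.19444 = 0.038889; these sum to 0.20535.
The posterior is then P(bag A | data) = 0.24791, P(bag B | data) = 0.25971, P(bag C | data) = 0.19479, P(bag D | data) = 0.10821, P(bag E | data) = 0.18938.
Averaging over the posterior, P(yellow next | data) = (2/3)(0.24791) + (3/4)(0.25971) + (1)(0.19479) + (1)(0.10821) + (1/7)(0.18938) = 0.69011.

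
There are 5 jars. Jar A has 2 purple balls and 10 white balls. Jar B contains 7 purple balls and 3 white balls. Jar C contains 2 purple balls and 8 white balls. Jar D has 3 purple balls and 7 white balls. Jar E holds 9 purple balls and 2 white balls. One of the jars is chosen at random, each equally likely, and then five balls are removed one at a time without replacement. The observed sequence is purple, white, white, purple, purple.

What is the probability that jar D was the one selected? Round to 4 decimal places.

0.1222

Under each hypothesis, the probability of the observed sequence is: P(data | jar A) = (2/12)(10/11)(9/10)(1/9)(0/8) = 0; P(data | jar B) = (7/10)(3/9)(2/8)(6/7)(5/6) = 1/24; P(data | jar C) = (2/10)(8/9)(7/8)(1/7)(0/6) = 0; P(data | jar D) = (3/10)(7/9)(6/8)(2/7)(1/6) = 1/120; P(data | jar E) = (9/11)(2/10)(1/9)(8/8)(7/7) = 1/55.
Multiplying each by its prior: 1/5 · 0 = 0, 1/5 · 1/24 = 1/120, 1/5 · 0 = 0, 1/5 · 1/120 = 1/600, 1/5 · 1/55 = 1/275; these sum to 3/220.
So P(jar D | data) = (1/600) / (3/220) = 11/90.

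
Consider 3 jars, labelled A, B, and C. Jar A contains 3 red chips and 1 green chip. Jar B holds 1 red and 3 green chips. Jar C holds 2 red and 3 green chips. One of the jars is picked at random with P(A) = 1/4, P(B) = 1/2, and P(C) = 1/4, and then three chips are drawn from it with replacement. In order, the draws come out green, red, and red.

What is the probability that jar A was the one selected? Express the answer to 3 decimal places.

Compute the likelihood of the observed sequence for each case: P(data | jar A) = (1/4)(3/4)(3/4) = 0.14062; P(data | jar B) = (3/4)(1/4)(1/4) = 0.046875; P(data | jar C) = (3/5)(2/5)(2/5) = 0.096.
The prior-weighted likelihoods are 1/4 · 0.14062 = 0.035156, 1/2 · 0.046875 = 0.023438, 1/4 · 0.096 = 0.024; summing to 0.082594.
So P(jar A | data) = (0.035156) / (0.082594) = 0.42565.

0.426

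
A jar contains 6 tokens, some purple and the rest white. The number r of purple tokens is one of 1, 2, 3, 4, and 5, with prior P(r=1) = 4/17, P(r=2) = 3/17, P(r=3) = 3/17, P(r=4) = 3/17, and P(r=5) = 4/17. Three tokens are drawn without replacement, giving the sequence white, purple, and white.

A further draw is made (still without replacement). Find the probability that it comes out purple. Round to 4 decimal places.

Under each hypothesis, the probability of the observed sequence is: P(data | r = 1) = (5/6)(1/5)(4/4) = 1/6; P(data | r = 2) = (4/6)(2/5)(3/4) = 1/5; P(data | r = 3) = (3/6)(3/5)(2/4) = 3/20; P(data | r = 4) = (2/6)(4/5)(1/4) = 1/15; P(data | r = 5) = (1/6)(5/5)(0/4) = 0.
Multiplying each by its prior: 4/17 · 1/6 = 2/51, 3/17 · 1/5 = 3/85, 3/17 · 3/20 = 9/340, 3/17 · 1/15 = 1/85, 4/17 · 0 = 0; with total 23/204.
Dividing through by the total gives posterior P(r = 1 | data) = 8/23, P(r = 2 | data) = 36/115, P(r = 3 | data) = 27/115, P(r = 4 | data) = 12/115, P(r = 5 | data) = 0.
So P(purple next | data) = Σ P(purple next | H) P(H | data) = (0)(8/23) + (1/3)(36/115) + (2/3)(27/115) + (1)(12/115) = 42/115.

0.3652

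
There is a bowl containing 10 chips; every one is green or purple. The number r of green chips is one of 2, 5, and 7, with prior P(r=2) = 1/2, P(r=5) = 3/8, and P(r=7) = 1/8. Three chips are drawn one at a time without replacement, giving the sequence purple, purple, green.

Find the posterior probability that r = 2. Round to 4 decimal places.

0.5671

The likelihood of the observed sequence under each hypothesis: P(data | r = 2) = (8/10)(7/9)(2/8) = 7/45; P(data | r = 5) = (5/10)(4/9)(5/8) = 5/36; P(data | r = 7) = (3/10)(2/9)(7/8) = 7/120.
Weighting by the prior gives 1/2 · 7/45 = 7/90, 3/8 · 5/36 = 5/96, 1/8 · 7/120 = 7/960; with total 79/576.
Therefore the posterior P(r = 2 | data) = (7/90) / (79/576) = 224/395.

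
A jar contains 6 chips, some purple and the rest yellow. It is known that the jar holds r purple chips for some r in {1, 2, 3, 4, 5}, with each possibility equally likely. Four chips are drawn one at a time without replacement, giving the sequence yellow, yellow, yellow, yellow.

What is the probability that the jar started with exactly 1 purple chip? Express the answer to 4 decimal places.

Compute the likelihood of the observed sequence for each case: P(data | r = 1) = (5/6)(4/5)(3/4)(2/3) = 1/3; P(data | r = 2) = (4/6)(3/5)(2/4)(1/3) = 1/15; P(data | r = 3) = (3/6)(2/5)(1/4)(0/3) = 0; P(data | r = 4) = (2/6)(1/5)(0/4) = 0; P(data | r = 5) = (1/6)(0/5) = 0.
The prior-weighted likelihoods are 1/5 · 1/3 = 1/15, 1/5 · 1/15 = 1/75, 1/5 · 0 = 0, 1/5 · 0 = 0, 1/5 · 0 = 0; with total 2/25.
Therefore the posterior P(r = 1 | data) = (1/15) / (2/25) = 5/6.

0.8333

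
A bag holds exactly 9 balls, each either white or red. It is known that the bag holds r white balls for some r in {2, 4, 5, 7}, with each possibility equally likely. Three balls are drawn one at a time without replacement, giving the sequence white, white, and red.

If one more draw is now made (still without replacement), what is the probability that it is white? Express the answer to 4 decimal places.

The likelihood of the observed sequence under each hypothesis: P(data | r = 2) = (2/9)(1/8)(7/7) = 1/36; P(data | r = 4) = (4/9)(3/8)(5/7) = 5/42; P(data | r = 5) = (5/9)(4/8)(4/7) = 10/63; P(data | r = 7) = (7/9)(6/8)(2/7) = 1/6.
The prior-weighted likelihoods are 1/4 · 1/36 = 1/144, 1/4 · 5/42 = 5/168, 1/4 · 10/63 = 5/126, 1/4 · 1/6 = 1/24; summing to 17/144.
The posterior is then P(r = 2 | data) = 1/17, P(r = 4 | data) = 30/119, P(r = 5 | data) = 40/119, P(r = 7 | data) = 6/17.
The predictive probability is P(white next | data) = (0)(1/17) + (1/3)(30/119) + (1/2)(40/119) + (5/6)(6/17) = 65/119.

0.5462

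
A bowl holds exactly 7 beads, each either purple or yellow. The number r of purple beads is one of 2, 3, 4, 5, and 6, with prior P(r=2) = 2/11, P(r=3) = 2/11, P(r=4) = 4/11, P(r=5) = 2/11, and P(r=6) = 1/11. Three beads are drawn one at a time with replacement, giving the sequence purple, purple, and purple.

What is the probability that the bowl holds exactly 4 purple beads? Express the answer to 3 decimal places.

Compute the likelihood of the observed sequence for each case: P(data | r = 2) = (2/7)(2/7)(2/7) = 0.023324; P(data | r = 3) = (3/7)(3/7)(3/7) = 0.078717; P(data | r = 4) = (4/7)(4/7)(4/7) = 0.18659; P(data | r = 5) = (5/7)(5/7)(5/7) = 0.36443; P(data | r = 6) = (6/7)(6/7)(6/7) = 0.62974.
Weighting by the prior gives 2/11 · 0.023324 = 0.0042407, 2/11 · 0.078717 = 0.014312, 4/11 · 0.18659 = 0.067851, 2/11 · 0.36443 = 0.06626, 1/11 · 0.62974 = 0.057249; summing to 0.20991.
By Bayes' rule, P(r = 4 | data) = (0.067851) / (0.20991) = 0.32323.

0.323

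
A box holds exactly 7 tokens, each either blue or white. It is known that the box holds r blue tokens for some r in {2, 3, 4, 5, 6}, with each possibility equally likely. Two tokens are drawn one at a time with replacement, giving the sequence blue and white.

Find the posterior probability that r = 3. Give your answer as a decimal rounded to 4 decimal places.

Compute the likelihood of the observed sequence for each case: P(data | r = 2) = (2/7)(5/7) = 10/49; P(data | r = 3) = (3/7)(4/7) = 12/49; P(data | r = 4) = (4/7)(3/7) = 12/49; P(data | r = 5) = (5/7)(2/7) = 10/49; P(data | r = 6) = (6/7)(1/7) = 6/49.
The prior-weighted likelihoods are 1/5 · 10/49 = 2/49, 1/5 · 12/49 = 12/245, 1/5 · 12/49 = 12/245, 1/5 · 10/49 = 2/49, 1/5 · 6/49 = 6/245; with total 10/49.
Therefore the posterior P(r = 3 | data) = (12/245) / (10/49) = 6/25.

0.2400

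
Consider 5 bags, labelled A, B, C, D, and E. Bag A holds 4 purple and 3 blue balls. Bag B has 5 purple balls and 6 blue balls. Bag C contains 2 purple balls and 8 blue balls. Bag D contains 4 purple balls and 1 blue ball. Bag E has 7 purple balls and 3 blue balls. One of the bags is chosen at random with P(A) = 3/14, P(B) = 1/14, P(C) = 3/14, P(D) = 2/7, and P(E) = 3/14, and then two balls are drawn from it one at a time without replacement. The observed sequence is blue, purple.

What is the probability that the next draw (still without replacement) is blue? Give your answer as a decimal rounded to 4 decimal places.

Compute the likelihood of the observed sequence for each case: P(data | bag A) = (3/7)(4/6) = 0.28571; P(data | bag B) = (6/11)(5/10) = 0.27273; P(data | bag C) = (8/10)(2/9) = 0.17778; P(data | bag D) = (1/5)(4/4) = 0.2; P(data | bag E) = (3/10)(7/9) = 0.23333.
Weighting by the prior gives 3/14 · 0.28571 = 0.061224, 1/14 · 0.27273 = 0.019481, 3/14 · 0.17778 = 0.038095, 2/7 · 0.2 = 0.057143, 3/14 · 0.23333 = 0.05; with total 0.22594.
Dividing through by the total gives posterior P(bag A | data) = 0.27097, P(bag B | data) = 0.086219, P(bag C | data) = 0.16861, P(bag D | data) = 0.25291, P(bag E | data) = 0.22129.
The predictive probability is P(blue next | data) = (2/5)(0.27097) + (5/9)(0.086219) + (7/8)(0.16861) + (0)(0.25291) + (1/4)(0.22129) = 0.35914.

0.3591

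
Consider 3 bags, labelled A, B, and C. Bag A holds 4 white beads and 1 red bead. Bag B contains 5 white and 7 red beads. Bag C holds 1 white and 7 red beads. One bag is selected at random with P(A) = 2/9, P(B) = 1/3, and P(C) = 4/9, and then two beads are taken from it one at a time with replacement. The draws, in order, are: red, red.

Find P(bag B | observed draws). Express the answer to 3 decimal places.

The likelihood of the observed sequence under each hypothesis: P(data | bag A) = (1/5)(1/5) = 0.04; P(data | bag B) = (7/12)(7/12) = 0.34028; P(data | bag C) = (7/8)(7/8) = 0.76562.
Weighting by the prior gives 2/9 · 0.04 = 0.0088889, 1/3 · 0.34028 = 0.11343, 4/9 · 0.76562 = 0.34028; summing to 0.46259.
Therefore the posterior P(bag B | data) = (0.11343) / (0.46259) = 0.2452.

0.245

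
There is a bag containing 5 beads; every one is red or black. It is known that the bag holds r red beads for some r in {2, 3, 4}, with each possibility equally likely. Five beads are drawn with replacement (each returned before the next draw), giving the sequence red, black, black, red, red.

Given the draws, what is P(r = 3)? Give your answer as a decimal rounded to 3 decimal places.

For each hypothesis, P(data | H) works out to: P(data | r = 2) = (2/5)(3/5)(3/5)(2/5)(2/5) = 0.02304; P(data | r = 3) = (3/5)(2/5)(2/5)(3/5)(3/5) = 0.03456; P(data | r = 4) = (4/5)(1/5)(1/5)(4/5)(4/5) = 0.02048.
The prior-weighted likelihoods are 1/3 · 0.02304 = 0.00768, 1/3 · 0.03456 = 0.01152, 1/3 · 0.02048 = 0.0068267; these sum to 0.026027.
By Bayes' rule, P(r = 3 | data) = (0.01152) / (0.026027) = 0.44262.

0.443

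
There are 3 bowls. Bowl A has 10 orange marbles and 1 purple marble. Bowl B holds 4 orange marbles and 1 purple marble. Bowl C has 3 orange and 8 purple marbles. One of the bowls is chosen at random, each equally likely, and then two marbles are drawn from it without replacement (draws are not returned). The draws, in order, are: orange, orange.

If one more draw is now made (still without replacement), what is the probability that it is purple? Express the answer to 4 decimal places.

For each hypothesis, P(data | H) works out to: P(data | bowl A) = (10/11)(9/10) = 9/11; P(data | bowl B) = (4/5)(3/4) = 3/5; P(data | bowl C) = (3/11)(2/10) = 3/55.
Multiplying each by its prior: 1/3 · 9/11 = 3/11, 1/3 · 3/5 = 1/5, 1/3 · 3/55 = 1/55; with total 27/55.
Dividing through by the total gives posterior P(bowl A | data) = 5/9, P(bowl B | data) = 11/27, P(bowl C | data) = 1/27.
The predictive probability is P(purple next | data) = (1/9)(5/9) + (1/3)(11/27) + (8/9)(1/27) = 56/243.

0.2305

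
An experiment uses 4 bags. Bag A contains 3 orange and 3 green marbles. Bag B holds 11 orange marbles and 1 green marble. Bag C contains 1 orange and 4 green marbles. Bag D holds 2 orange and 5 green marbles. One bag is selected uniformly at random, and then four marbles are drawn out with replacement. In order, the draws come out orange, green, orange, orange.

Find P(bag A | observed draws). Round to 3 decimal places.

0.417

The likelihood of the observed sequence under each hypothesis: P(data | bag A) = (3/6)(3/6)(3/6)(3/6) = 0.0625; P(data | bag B) = (11/12)(1/12)(11/12)(11/12) = 0.064188; P(data | bag C) = (1/5)(4/5)(1/5)(1/5) = 0.0064; P(data | bag D) = (2/7)(5/7)(2/7)(2/7) = 0.01666.
The prior-weighted likelihoods are 1/4 · 0.0625 = 0.015625, 1/4 · 0.064188 = 0.016047, 1/4 · 0.0064 = 0.0016, 1/4 · 0.01666 = 0.0041649; summing to 0.037437.
Hence P(bag A | data) = (0.015625) / (0.037437) = 0.41737.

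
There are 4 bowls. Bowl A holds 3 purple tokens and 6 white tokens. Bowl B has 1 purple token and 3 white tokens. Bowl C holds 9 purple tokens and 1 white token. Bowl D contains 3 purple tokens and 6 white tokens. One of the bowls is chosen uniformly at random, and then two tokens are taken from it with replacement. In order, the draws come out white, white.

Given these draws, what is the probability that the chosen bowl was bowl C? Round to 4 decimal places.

Under each hypothesis, the probability of the observed sequence is: P(data | bowl A) = (6/9)(6/9) = 0.44444; P(data | bowl B) = (3/4)(3/4) = 0.5625; P(data | bowl C) = (1/10)(1/10) = 0.01; P(data | bowl D) = (6/9)(6/9) = 0.44444.
The prior-weighted likelihoods are 1/4 · 0.44444 = 0.11111, 1/4 · 0.5625 = 0.14062, 1/4 · 0.01 = 0.0025, 1/4 · 0.44444 = 0.11111; with total 0.36535.
By Bayes' rule, P(bowl C | data) = (0.0025) / (0.36535) = 0.0068428.

0.0068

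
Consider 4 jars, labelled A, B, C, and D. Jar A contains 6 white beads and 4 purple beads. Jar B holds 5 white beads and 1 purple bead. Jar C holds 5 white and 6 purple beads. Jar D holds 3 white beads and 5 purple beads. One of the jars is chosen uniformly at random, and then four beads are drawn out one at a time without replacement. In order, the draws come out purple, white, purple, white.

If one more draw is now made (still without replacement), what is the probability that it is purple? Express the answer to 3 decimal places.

0.552

Compute the likelihood of the observed sequence for each case: P(data | jar A) = (4/10)(6/9)(3/8)(5/7) = 0.071429; P(data | jar B) = (1/6)(5/5)(0/4) = 0; P(data | jar C) = (6/11)(5/10)(5/9)(4/8) = 0.075758; P(data | jar D) = (5/8)(3/7)(4/6)(2/5) = 0.071429.
The prior-weighted likelihoods are 1/4 · 0.071429 = 0.017857, 1/4 · 0 = 0, 1/4 · 0.075758 = 0.018939, 1/4 · 0.071429 = 0.017857; these sum to 0.054654.
Dividing through by the total gives posterior P(jar A | data) = 0.32673, P(jar B | data) = 0, P(jar C | data) = 0.34653, P(jar D | data) = 0.32673.
So P(purple next | data) = Σ P(purple next | H) P(H | data) = (1/3)(0.32673) + (4/7)(0.34653) + (3/4)(0.32673) = 0.55198.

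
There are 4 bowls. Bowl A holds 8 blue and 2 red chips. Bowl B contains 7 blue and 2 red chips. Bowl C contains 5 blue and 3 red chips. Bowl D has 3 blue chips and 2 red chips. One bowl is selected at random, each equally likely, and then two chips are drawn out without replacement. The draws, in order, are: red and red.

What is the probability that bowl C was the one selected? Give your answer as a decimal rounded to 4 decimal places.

For each hypothesis, P(data | H) works out to: P(data | bowl A) = (2/10)(1/9) = 1/45; P(data | bowl B) = (2/9)(1/8) = 1/36; P(data | bowl C) = (3/8)(2/7) = 3/28; P(data | bowl D) = (2/5)(1/4) = 1/10.
Multiplying each by its prior: 1/4 · 1/45 = 1/180, 1/4 · 1/36 = 1/144, 1/4 · 3/28 = 3/112, 1/4 · 1/10 = 1/40; summing to 9/140.
Therefore the posterior P(bowl C | data) = (3/112) / (9/140) = 5/12.

0.4167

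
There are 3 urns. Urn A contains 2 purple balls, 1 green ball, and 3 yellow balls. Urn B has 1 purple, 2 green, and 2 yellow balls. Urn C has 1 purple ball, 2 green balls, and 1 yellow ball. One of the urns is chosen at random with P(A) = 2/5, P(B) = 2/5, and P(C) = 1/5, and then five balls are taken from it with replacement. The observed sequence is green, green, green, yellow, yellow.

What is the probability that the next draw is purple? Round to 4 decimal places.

0.2228

Compute the likelihood of the observed sequence for each case: P(data | urn A) = (1/6)(1/6)(1/6)(3/6)(3/6) = 0.0011574; P(data | urn B) = (2/5)(2/5)(2/5)(2/5)(2/5) = 0.01024; P(data | urn C) = (2/4)(2/4)(2/4)(1/4)(1/4) = 0.0078125.
Multiplying each by its prior: 2/5 · 0.0011574 = 0.00046296, 2/5 · 0.01024 = 0.004096, 1/5 · 0.0078125 = 0.0015625; summing to 0.0061215.
Dividing through by the total gives posterior P(urn A | data) = 0.075629, P(urn B | data) = 0.66912, P(urn C | data) = 0.25525.
So P(purple next | data) = Σ P(purple next | H) P(H | data) = (1/3)(0.075629) + (1/5)(0.66912) + (1/4)(0.25525) = 0.22285.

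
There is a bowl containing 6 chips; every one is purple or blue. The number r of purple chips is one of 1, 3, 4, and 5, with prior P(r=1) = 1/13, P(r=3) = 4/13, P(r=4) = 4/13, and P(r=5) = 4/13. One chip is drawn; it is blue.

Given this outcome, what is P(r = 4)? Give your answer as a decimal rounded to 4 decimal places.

0.2759

Under each hypothesis, the probability of this draw is: P(data | r = 1) = (5/6) = 5/6; P(data | r = 3) = (3/6) = 1/2; P(data | r = 4) = (2/6) = 1/3; P(data | r = 5) = (1/6) = 1/6.
Weighting by the prior gives 1/13 · 5/6 = 5/78, 4/13 · 1/2 = 2/13, 4/13 · 1/3 = 4/39, 4/13 · 1/6 = 2/39; these sum to 29/78.
Therefore the posterior P(r = 4 | data) = (4/39) / (29/78) = 8/29.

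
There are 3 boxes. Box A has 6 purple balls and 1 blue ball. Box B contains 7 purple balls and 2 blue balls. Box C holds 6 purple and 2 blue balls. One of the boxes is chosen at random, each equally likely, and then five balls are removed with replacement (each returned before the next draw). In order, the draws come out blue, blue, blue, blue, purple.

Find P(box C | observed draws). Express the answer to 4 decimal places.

Compute the likelihood of the observed sequence for each case: P(data | box A) = (1/7)(1/7)(1/7)(1/7)(6/7) = 0.00035699; P(data | box B) = (2/9)(2/9)(2/9)(2/9)(7/9) = 0.0018967; P(data | box C) = (2/8)(2/8)(2/8)(2/8)(6/8) = 0.0029297.
Multiplying each by its prior: 1/3 · 0.00035699 = 0.000119, 1/3 · 0.0018967 = 0.00063224, 1/3 · 0.0029297 = 0.00097656; summing to 0.0017278.
So P(box C | data) = (0.00097656) / (0.0017278) = 0.5652.

0.5652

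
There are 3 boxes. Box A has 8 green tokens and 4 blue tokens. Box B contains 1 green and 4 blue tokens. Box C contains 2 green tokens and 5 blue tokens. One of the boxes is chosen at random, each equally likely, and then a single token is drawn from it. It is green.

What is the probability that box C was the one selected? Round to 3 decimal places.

0.248

For each hypothesis, P(data | H) works out to: P(data | box A) = (8/12) = 2/3; P(data | box B) = (1/5) = 1/5; P(data | box C) = (2/7) = 2/7.
Weighting by the prior gives 1/3 · 2/3 = 2/9, 1/3 · 1/5 = 1/15, 1/3 · 2/7 = 2/21; these sum to 121/315.
Therefore the posterior P(box C | data) = (2/21) / (121/315) = 30/121.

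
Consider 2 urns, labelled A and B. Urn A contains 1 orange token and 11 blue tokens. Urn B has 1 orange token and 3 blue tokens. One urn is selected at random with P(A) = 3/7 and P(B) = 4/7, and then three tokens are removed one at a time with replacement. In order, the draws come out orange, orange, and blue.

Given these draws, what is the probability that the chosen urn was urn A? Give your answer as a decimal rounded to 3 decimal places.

0.092

The likelihood of the observed sequence under each hypothesis: P(data | urn A) = (1/12)(1/12)(11/12) = 0.0063657; P(data | urn B) = (1/4)(1/4)(3/4) = 0.046875.
The prior-weighted likelihoods are 3/7 · 0.0063657 = 0.0027282, 4/7 · 0.046875 = 0.026786; these sum to 0.029514.
Therefore the posterior P(urn A | data) = (0.0027282) / (0.029514) = 0.092437.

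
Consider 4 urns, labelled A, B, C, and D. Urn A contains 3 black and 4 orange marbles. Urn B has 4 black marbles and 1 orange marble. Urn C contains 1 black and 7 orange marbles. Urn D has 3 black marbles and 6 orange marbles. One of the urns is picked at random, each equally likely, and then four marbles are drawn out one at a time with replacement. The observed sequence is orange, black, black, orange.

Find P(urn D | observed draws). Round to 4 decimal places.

The likelihood of the observed sequence under each hypothesis: P(data | urn A) = (4/7)(3/7)(3/7)(4/7) = 0.059975; P(data | urn B) = (1/5)(4/5)(4/5)(1/5) = 0.0256; P(data | urn C) = (7/8)(1/8)(1/8)(7/8) = 0.011963; P(data | urn D) = (6/9)(3/9)(3/9)(6/9) = 0.049383.
Weighting by the prior gives 1/4 · 0.059975 = 0.014994, 1/4 · 0.0256 = 0.0064, 1/4 · 0.011963 = 0.0029907, 1/4 · 0.049383 = 0.012346; summing to 0.03673.
So P(urn D | data) = (0.012346) / (0.03673) = 0.33612.

0.3361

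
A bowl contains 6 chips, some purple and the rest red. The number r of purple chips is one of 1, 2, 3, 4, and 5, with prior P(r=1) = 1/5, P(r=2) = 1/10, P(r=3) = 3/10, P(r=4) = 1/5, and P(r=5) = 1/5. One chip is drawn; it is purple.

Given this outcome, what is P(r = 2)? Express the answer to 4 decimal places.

Under each hypothesis, the probability of this draw is: P(data | r = 1) = (1/6) = 1/6; P(data | r = 2) = (2/6) = 1/3; P(data | r = 3) = (3/6) = 1/2; P(data | r = 4) = (4/6) = 2/3; P(data | r = 5) = (5/6) = 5/6.
The prior-weighted likelihoods are 1/5 · 1/6 = 1/30, 1/10 · 1/3 = 1/30, 3/10 · 1/2 = 3/20, 1/5 · 2/3 = 2/15, 1/5 · 5/6 = 1/6; summing to 31/60.
Therefore the posterior P(r = 2 | data) = (1/30) / (31/60) = 2/31.

0.0645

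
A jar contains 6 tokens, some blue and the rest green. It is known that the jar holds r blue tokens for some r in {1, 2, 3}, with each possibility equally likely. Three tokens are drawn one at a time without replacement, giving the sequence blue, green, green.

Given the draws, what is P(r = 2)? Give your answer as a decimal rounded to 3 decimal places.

0.387

Under each hypothesis, the probability of the observed sequence is: P(data | r = 1) = (1/6)(5/5)(4/4) = 1/6; P(data | r = 2) = (2/6)(4/5)(3/4) = 1/5; P(data | r = 3) = (3/6)(3/5)(2/4) = 3/20.
The prior-weighted likelihoods are 1/3 · 1/6 = 1/18, 1/3 · 1/5 = 1/15, 1/3 · 3/20 = 1/20; with total 31/180.
By Bayes' rule, P(r = 2 | data) = (1/15) / (31/180) = 12/31.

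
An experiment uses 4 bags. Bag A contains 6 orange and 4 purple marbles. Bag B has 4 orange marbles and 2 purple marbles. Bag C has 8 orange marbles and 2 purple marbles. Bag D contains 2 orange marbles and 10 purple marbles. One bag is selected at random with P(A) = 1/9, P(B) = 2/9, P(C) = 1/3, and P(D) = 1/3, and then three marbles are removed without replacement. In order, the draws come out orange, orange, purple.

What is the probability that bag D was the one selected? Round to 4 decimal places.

0.0421

The likelihood of the observed sequence under each hypothesis: P(data | bag A) = (6/10)(5/9)(4/8) = 0.16667; P(data | bag B) = (4/6)(3/5)(2/4) = 0.2; P(data | bag C) = (8/10)(7/9)(2/8) = 0.15556; P(data | bag D) = (2/12)(1/11)(10/10) = 0.015152.
Multiplying each by its prior: 1/9 · 0.16667 = 0.018519, 2/9 · 0.2 = 0.044444, 1/3 · 0.15556 = 0.051852, 1/3 · 0.015152 = 0.0050505; with total 0.11987.
Hence P(bag D | data) = (0.0050505) / (0.11987) = 0.042135.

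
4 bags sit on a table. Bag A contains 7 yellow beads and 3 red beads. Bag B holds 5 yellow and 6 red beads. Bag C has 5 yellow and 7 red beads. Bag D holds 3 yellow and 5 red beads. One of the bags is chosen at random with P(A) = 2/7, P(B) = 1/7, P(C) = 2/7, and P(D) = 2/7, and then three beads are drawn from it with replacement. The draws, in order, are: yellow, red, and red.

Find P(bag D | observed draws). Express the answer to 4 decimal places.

0.3497

Under each hypothesis, the probability of the observed sequence is: P(data | bag A) = (7/10)(3/10)(3/10) = 0.063; P(data | bag B) = (5/11)(6/11)(6/11) = 0.13524; P(data | bag C) = (5/12)(7/12)(7/12) = 0.14178; P(data | bag D) = (3/8)(5/8)(5/8) = 0.14648.
Weighting by the prior gives 2/7 · 0.063 = 0.018, 1/7 · 0.13524 = 0.01932, 2/7 · 0.14178 = 0.040509, 2/7 · 0.14648 = 0.041853; with total 0.11968.
By Bayes' rule, P(bag D | data) = (0.041853) / (0.11968) = 0.3497.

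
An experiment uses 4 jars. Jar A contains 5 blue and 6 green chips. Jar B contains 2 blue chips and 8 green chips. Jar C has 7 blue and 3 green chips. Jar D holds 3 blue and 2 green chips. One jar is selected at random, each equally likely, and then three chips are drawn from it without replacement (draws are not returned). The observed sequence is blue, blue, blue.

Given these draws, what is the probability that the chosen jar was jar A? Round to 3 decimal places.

0.134

Compute the likelihood of the observed sequence for each case: P(data | jar A) = (5/11)(4/10)(3/9) = 0.060606; P(data | jar B) = (2/10)(1/9)(0/8) = 0; P(data | jar C) = (7/10)(6/9)(5/8) = 0.29167; P(data | jar D) = (3/5)(2/4)(1/3) = 0.1.
The prior-weighted likelihoods are 1/4 · 0.060606 = 0.015152, 1/4 · 0 = 0, 1/4 · 0.29167 = 0.072917, 1/4 · 0.1 = 0.025; with total 0.11307.
So P(jar A | data) = (0.015152) / (0.11307) = 0.134.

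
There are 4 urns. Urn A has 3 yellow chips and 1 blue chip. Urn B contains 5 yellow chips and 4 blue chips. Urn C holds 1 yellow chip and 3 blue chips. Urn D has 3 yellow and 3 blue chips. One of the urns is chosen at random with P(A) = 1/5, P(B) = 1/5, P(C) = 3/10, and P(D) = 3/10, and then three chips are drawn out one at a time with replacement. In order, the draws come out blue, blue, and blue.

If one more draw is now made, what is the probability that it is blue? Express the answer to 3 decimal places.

Compute the likelihood of the observed sequence for each case: P(data | urn A) = (1/4)(1/4)(1/4) = 0.015625; P(data | urn B) = (4/9)(4/9)(4/9) = 0.087791; P(data | urn C) = (3/4)(3/4)(3/4) = 0.42188; P(data | urn D) = (3/6)(3/6)(3/6) = 0.125.
Weighting by the prior gives 1/5 · 0.015625 = 0.003125, 1/5 · 0.087791 = 0.017558, 3/10 · 0.42188 = 0.12656, 3/10 · 0.125 = 0.0375; these sum to 0.18475.
Dividing through by the total gives posterior P(urn A | data) = 0.016915, P(urn B | data) = 0.09504, P(urn C | data) = 0.68506, P(urn D | data) = 0.20298.
Averaging over the posterior, P(blue next | data) = (1/4)(0.016915) + (4/9)(0.09504) + (3/4)(0.68506) + (1/2)(0.20298) = 0.66176.

0.662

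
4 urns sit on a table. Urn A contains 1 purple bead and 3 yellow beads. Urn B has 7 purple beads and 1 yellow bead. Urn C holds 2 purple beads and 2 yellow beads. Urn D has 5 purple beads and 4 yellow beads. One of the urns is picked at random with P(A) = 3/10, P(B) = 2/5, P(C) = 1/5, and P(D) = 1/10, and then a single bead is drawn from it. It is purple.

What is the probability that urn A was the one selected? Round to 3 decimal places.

The likelihood of this draw under each hypothesis: P(data | urn A) = (1/4) = 1/4; P(data | urn B) = (7/8) = 7/8; P(data | urn C) = (2/4) = 1/2; P(data | urn D) = (5/9) = 5/9.
The prior-weighted likelihoods are 3/10 · 1/4 = 3/40, 2/5 · 7/8 = 7/20, 1/5 · 1/2 = 1/10, 1/10 · 5/9 = 1/18; these sum to 209/360.
Therefore the posterior P(urn A | data) = (3/40) / (209/360) = 27/209.

0.129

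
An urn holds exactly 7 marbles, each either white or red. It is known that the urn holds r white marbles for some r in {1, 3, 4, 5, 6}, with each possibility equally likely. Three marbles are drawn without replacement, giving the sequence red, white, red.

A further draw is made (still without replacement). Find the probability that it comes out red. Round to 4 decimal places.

The likelihood of the observed sequence under each hypothesis: P(data | r = 1) = (6/7)(1/6)(5/5) = 1/7; P(data | r = 3) = (4/7)(3/6)(3/5) = 6/35; P(data | r = 4) = (3/7)(4/6)(2/5) = 4/35; P(data | r = 5) = (2/7)(5/6)(1/5) = 1/21; P(data | r = 6) = (1/7)(6/6)(0/5) = 0.
Weighting by the prior gives 1/5 · 1/7 = 1/35, 1/5 · 6/35 = 6/175, 1/5 · 4/35 = 4/175, 1/5 · 1/21 = 1/105, 1/5 · 0 = 0; these sum to 2/21.
Normalising, the posterior is P(r = 1 | data) = 3/10, P(r = 3 | data) = 9/25, P(r = 4 | data) = 6/25, P(r = 5 | data) = 1/10, P(r = 6 | data) = 0.
So P(red next | data) = Σ P(red next | H) P(H | data) = (1)(3/10) + (1/2)(9/25) + (1/4)(6/25) + (0)(1/10) = 27/50.

0.5400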